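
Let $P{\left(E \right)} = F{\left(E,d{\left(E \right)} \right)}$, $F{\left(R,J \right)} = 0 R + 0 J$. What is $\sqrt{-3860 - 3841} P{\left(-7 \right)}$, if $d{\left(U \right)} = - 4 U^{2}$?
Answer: $0$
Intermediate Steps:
$F{\left(R,J \right)} = 0$ ($F{\left(R,J \right)} = 0 + 0 = 0$)
$P{\left(E \right)} = 0$
$\sqrt{-3860 - 3841} P{\left(-7 \right)} = \sqrt{-3860 - 3841} \cdot 0 = \sqrt{-7701} \cdot 0 = i \sqrt{7701} \cdot 0 = 0$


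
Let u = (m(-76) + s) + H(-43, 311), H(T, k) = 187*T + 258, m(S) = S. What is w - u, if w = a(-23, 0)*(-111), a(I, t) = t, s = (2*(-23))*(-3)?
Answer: 7721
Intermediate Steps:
s = 138 (s = -46*(-3) = 138)
H(T, k) = 258 + 187*T
w = 0 (w = 0*(-111) = 0)
u = -7721 (u = (-76 + 138) + (258 + 187*(-43)) = 62 + (258 - 8041) = 62 - 7783 = -7721)
w - u = 0 - 1*(-7721) = 0 + 7721 = 7721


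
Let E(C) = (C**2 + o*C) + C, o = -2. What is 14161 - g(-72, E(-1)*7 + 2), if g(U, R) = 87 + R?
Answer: 14058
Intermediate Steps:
E(C) = C**2 - C (E(C) = (C**2 - 2*C) + C = C**2 - C)
14161 - g(-72, E(-1)*7 + 2) = 14161 - (87 + (-(-1 - 1)*7 + 2)) = 14161 - (87 + (-1*(-2)*7 + 2)) = 14161 - (87 + (2*7 + 2)) = 14161 - (87 + (14 + 2)) = 14161 - (87 + 16) = 14161 - 1*103 = 14161 - 103 = 14058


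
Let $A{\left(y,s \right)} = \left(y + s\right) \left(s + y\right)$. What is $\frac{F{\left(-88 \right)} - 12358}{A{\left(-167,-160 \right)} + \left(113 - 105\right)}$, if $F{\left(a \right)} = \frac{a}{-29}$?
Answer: $- \frac{358294}{3101173} \approx -0.11554$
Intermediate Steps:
$F{\left(a \right)} = - \frac{a}{29}$ ($F{\left(a \right)} = a \left(- \frac{1}{29}\right) = - \frac{a}{29}$)
$A{\left(y,s \right)} = \left(s + y\right)^{2}$ ($A{\left(y,s \right)} = \left(s + y\right) \left(s + y\right) = \left(s + y\right)^{2}$)
$\frac{F{\left(-88 \right)} - 12358}{A{\left(-167,-160 \right)} + \left(113 - 105\right)} = \frac{\left(- \frac{1}{29}\right) \left(-88\right) - 12358}{\left(-160 - 167\right)^{2} + \left(113 - 105\right)} = \frac{\frac{88}{29} - 12358}{\left(-327\right)^{2} + \left(113 - 105\right)} = - \frac{358294}{29 \left(106929 + 8\right)} = - \frac{358294}{29 \cdot 106937} = \left(- \frac{358294}{29}\right) \frac{1}{106937} = - \frac{358294}{3101173}$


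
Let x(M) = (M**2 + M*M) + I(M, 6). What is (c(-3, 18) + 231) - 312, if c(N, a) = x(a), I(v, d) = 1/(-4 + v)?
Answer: 7939/14 ≈ 567.07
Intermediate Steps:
x(M) = 1/(-4 + M) + 2*M**2 (x(M) = (M**2 + M*M) + 1/(-4 + M) = (M**2 + M**2) + 1/(-4 + M) = 2*M**2 + 1/(-4 + M) = 1/(-4 + M) + 2*M**2)
c(N, a) = (1 + 2*a**2*(-4 + a))/(-4 + a)
(c(-3, 18) + 231) - 312 = ((1 + 2*18**2*(-4 + 18))/(-4 + 18) + 231) - 312 = ((1 + 2*324*14)/14 + 231) - 312 = ((1 + 9072)/14 + 231) - 312 = ((1/14)*9073 + 231) - 312 = (9073/14 + 231) - 312 = 12307/14 - 312 = 7939/14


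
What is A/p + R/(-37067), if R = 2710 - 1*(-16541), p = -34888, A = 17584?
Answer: -23632411/23092741 ≈ -1.0234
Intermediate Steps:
R = 19251 (R = 2710 + 16541 = 19251)
A/p + R/(-37067) = 17584/(-34888) + 19251/(-37067) = 17584*(-1/34888) + 19251*(-1/37067) = -314/623 - 19251/37067 = -23632411/23092741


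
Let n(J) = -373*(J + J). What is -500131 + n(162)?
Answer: -620983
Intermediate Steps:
n(J) = -746*J
-500131 + n(162) = -500131 - 746*162 = -500131 - 120852 = -620983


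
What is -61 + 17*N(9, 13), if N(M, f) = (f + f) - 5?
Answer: 296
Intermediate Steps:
N(M, f) = -5 + 2*f (N(M, f) = 2*f - 5 = -5 + 2*f)
-61 + 17*N(9, 13) = -61 + 17*(-5 + 2*13) = -61 + 17*(-5 + 26) = -61 + 17*21 = -61 + 357 = 296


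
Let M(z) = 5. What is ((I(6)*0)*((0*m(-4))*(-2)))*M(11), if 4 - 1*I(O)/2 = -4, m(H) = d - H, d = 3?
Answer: 0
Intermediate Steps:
m(H) = 3 - H
I(O) = 16 (I(O) = 8 - 2*(-4) = 8 + 8 = 16)
((I(6)*0)*((0*m(-4))*(-2)))*M(11) = ((16*0)*((0*(3 - 1*(-4)))*(-2)))*5 = (0*((0*(3 + 4))*(-2)))*5 = (0*((0*7)*(-2)))*5 = (0*(0*(-2)))*5 = (0*0)*5 = 0*5 = 0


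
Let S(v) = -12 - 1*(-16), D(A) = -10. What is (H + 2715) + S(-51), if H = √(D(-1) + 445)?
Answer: 2719 + √435 ≈ 2739.9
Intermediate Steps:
H = √435 (H = √(-10 + 445) = √435 ≈ 20.857)
S(v) = 4 (S(v) = -12 + 16 = 4)
(H + 2715) + S(-51) = (√435 + 2715) + 4 = (2715 + √435) + 4 = 2719 + √435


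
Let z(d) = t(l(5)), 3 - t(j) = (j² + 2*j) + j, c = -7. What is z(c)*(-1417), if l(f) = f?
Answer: 52429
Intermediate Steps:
t(j) = 3 - j² - 3*j (t(j) = 3 - ((j² + 2*j) + j) = 3 - (j² + 3*j) = 3 + (-j² - 3*j) = 3 - j² - 3*j)
z(d) = -37 (z(d) = 3 - 1*5² - 3*5 = 3 - 1*25 - 15 = 3 - 25 - 15 = -37)
z(c)*(-1417) = -37*(-1417) = 52429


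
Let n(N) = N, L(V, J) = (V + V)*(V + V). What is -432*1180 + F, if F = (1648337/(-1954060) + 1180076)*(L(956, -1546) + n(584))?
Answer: 2107815859306553886/488515 ≈ 4.3147e+12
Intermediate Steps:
L(V, J) = 4*V**2 (L(V, J) = (2*V)*(2*V) = 4*V**2)
F = 2107816108331960286/488515 (F = (1648337/(-1954060) + 1180076)*(4*956**2 + 584) = (1648337*(-1/1954060) + 1180076)*(4*913936 + 584) = (-1648337/1954060 + 1180076)*(3655744 + 584) = (2305937660223/1954060)*3656328 = 2107816108331960286/488515 ≈ 4.3147e+12)
-432*1180 + F = -432*1180 + 2107816108331960286/488515 = -509760 + 2107816108331960286/488515 = 2107815859306553886/488515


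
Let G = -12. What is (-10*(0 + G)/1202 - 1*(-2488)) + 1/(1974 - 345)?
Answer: 2435922493/979029 ≈ 2488.1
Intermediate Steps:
(-10*(0 + G)/1202 - 1*(-2488)) + 1/(1974 - 345) = (-10*(0 - 12)/1202 - 1*(-2488)) + 1/(1974 - 345) = (-10*(-12)*(1/1202) + 2488) + 1/1629 = (120*(1/1202) + 2488) + 1/1629 = (60/601 + 2488) + 1/1629 = 1495348/601 + 1/1629 = 2435922493/979029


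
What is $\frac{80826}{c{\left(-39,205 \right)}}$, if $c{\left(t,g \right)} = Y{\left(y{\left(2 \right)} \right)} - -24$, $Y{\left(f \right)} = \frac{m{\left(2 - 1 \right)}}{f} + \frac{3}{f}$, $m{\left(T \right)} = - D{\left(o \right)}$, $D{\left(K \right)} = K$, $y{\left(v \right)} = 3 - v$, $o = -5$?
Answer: $\frac{40413}{16} \approx 2525.8$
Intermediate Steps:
$m{\left(T \right)} = 5$ ($m{\left(T \right)} = \left(-1\right) \left(-5\right) = 5$)
$Y{\left(f \right)} = \frac{8}{f}$ ($Y{\left(f \right)} = \frac{5}{f} + \frac{3}{f} = \frac{8}{f}$)
$c{\left(t,g \right)} = 32$ ($c{\left(t,g \right)} = \frac{8}{3 - 2} - -24 = \frac{8}{3 - 2} + 24 = \frac{8}{1} + 24 = 8 \cdot 1 + 24 = 8 + 24 = 32$)
$\frac{80826}{c{\left(-39,205 \right)}} = \frac{80826}{32} = 80826 \cdot \frac{1}{32} = \frac{40413}{16}$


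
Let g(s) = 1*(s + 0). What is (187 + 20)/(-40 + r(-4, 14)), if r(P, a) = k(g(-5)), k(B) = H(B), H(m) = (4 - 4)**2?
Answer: -207/40 ≈ -5.1750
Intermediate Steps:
g(s) = s (g(s) = 1*s = s)
H(m) = 0 (H(m) = 0**2 = 0)
k(B) = 0
r(P, a) = 0
(187 + 20)/(-40 + r(-4, 14)) = (187 + 20)/(-40 + 0) = 207/(-40) = 207*(-1/40) = -207/40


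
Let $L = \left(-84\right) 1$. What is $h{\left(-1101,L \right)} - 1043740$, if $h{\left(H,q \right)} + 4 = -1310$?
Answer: $-1045054$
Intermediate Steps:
$L = -84$
$h{\left(H,q \right)} = -1314$ ($h{\left(H,q \right)} = -4 - 1310 = -1314$)
$h{\left(-1101,L \right)} - 1043740 = -1314 - 1043740 = -1045054$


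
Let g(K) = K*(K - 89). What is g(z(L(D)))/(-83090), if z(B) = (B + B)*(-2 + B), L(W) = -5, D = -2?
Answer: 19/1187 ≈ 0.016007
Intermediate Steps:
z(B) = 2*B*(-2 + B) (z(B) = (2*B)*(-2 + B) = 2*B*(-2 + B))
g(K) = K*(-89 + K)
g(z(L(D)))/(-83090) = ((2*(-5)*(-2 - 5))*(-89 + 2*(-5)*(-2 - 5)))/(-83090) = ((2*(-5)*(-7))*(-89 + 2*(-5)*(-7)))*(-1/83090) = (70*(-89 + 70))*(-1/83090) = (70*(-19))*(-1/83090) = -1330*(-1/83090) = 19/1187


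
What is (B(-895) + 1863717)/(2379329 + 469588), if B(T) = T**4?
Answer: 641642914342/2848917 ≈ 2.2522e+5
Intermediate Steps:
(B(-895) + 1863717)/(2379329 + 469588) = ((-895)**4 + 1863717)/(2379329 + 469588) = (641641050625 + 1863717)/2848917 = 641642914342*(1/2848917) = 641642914342/2848917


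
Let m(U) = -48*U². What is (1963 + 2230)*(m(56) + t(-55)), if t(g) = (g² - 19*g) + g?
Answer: -614329009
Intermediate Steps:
t(g) = g² - 18*g
(1963 + 2230)*(m(56) + t(-55)) = (1963 + 2230)*(-48*56² - 55*(-18 - 55)) = 4193*(-48*3136 - 55*(-73)) = 4193*(-150528 + 4015) = 4193*(-146513) = -614329009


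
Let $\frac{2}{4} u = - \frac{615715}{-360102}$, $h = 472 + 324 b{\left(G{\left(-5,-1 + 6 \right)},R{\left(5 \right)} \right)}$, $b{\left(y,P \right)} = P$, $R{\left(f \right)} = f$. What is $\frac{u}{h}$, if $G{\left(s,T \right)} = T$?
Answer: $\frac{615715}{376666692} \approx 0.0016346$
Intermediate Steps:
$h = 2092$ ($h = 472 + 324 \cdot 5 = 472 + 1620 = 2092$)
$u = \frac{615715}{180051}$ ($u = 2 \left(- \frac{615715}{-360102}\right) = 2 \left(\left(-615715\right) \left(- \frac{1}{360102}\right)\right) = 2 \cdot \frac{615715}{360102} = \frac{615715}{180051} \approx 3.4197$)
$\frac{u}{h} = \frac{615715}{180051 \cdot 2092} = \frac{615715}{180051} \cdot \frac{1}{2092} = \frac{615715}{376666692}$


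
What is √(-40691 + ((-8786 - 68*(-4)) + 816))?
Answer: I*√48389 ≈ 219.98*I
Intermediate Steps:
√(-40691 + ((-8786 - 68*(-4)) + 816)) = √(-40691 + ((-8786 + 272) + 816)) = √(-40691 + (-8514 + 816)) = √(-40691 - 7698) = √(-48389) = I*√48389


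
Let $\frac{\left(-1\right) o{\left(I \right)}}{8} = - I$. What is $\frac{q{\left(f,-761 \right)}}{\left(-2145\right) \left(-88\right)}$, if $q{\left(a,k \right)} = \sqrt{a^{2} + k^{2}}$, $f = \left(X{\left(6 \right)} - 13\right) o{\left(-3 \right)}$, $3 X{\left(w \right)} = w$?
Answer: $\frac{\sqrt{648817}}{188760} \approx 0.0042673$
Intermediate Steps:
$o{\left(I \right)} = 8 I$ ($o{\left(I \right)} = - 8 \left(- I\right) = 8 I$)
$X{\left(w \right)} = \frac{w}{3}$
$f = 264$ ($f = \left(\frac{1}{3} \cdot 6 - 13\right) 8 \left(-3\right) = \left(2 - 13\right) \left(-24\right) = \left(-11\right) \left(-24\right) = 264$)
$\frac{q{\left(f,-761 \right)}}{\left(-2145\right) \left(-88\right)} = \frac{\sqrt{264^{2} + \left(-761\right)^{2}}}{\left(-2145\right) \left(-88\right)} = \frac{\sqrt{69696 + 579121}}{188760} = \sqrt{648817} \cdot \frac{1}{188760} = \frac{\sqrt{648817}}{188760}$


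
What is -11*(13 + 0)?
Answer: -143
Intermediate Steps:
-11*(13 + 0) = -11*13 = -143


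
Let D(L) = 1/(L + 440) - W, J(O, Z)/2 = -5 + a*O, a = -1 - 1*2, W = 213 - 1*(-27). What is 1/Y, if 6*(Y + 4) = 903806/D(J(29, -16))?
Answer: -184317/116424436 ≈ -0.0015831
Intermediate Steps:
W = 240 (W = 213 + 27 = 240)
a = -3 (a = -1 - 2 = -3)
J(O, Z) = -10 - 6*O (J(O, Z) = 2*(-5 - 3*O) = -10 - 6*O)
D(L) = -240 + 1/(440 + L) (D(L) = 1/(L + 440) - 1*240 = 1/(440 + L) - 240 = -240 + 1/(440 + L))
Y = -116424436/184317 (Y = -4 + (903806/(((-105599 - 240*(-10 - 6*29))/(440 + (-10 - 6*29)))))/6 = -4 + (903806/(((-105599 - 240*(-10 - 174))/(440 + (-10 - 174)))))/6 = -4 + (903806/(((-105599 - 240*(-184))/(440 - 184))))/6 = -4 + (903806/(((-105599 + 44160)/256)))/6 = -4 + (903806/(((1/256)*(-61439))))/6 = -4 + (903806/(-61439/256))/6 = -4 + (903806*(-256/61439))/6 = -4 + (⅙)*(-231374336/61439) = -4 - 115687168/184317 = -116424436/184317 ≈ -631.65)
1/Y = 1/(-116424436/184317) = -184317/116424436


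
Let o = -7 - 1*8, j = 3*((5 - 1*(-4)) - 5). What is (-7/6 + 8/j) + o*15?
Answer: -451/2 ≈ -225.50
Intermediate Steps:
j = 12 (j = 3*((5 + 4) - 5) = 3*(9 - 5) = 3*4 = 12)
o = -15 (o = -7 - 8 = -15)
(-7/6 + 8/j) + o*15 = (-7/6 + 8/12) - 15*15 = (-7*⅙ + 8*(1/12)) - 225 = (-7/6 + ⅔) - 225 = -½ - 225 = -451/2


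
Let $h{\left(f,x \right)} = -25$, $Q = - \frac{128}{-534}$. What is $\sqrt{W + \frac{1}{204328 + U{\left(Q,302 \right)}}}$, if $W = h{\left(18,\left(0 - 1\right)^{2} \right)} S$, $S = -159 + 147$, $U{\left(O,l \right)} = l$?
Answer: $\frac{\sqrt{12562031274630}}{204630} \approx 17.32$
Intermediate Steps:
$Q = \frac{64}{267}$ ($Q = \left(-128\right) \left(- \frac{1}{534}\right) = \frac{64}{267} \approx 0.2397$)
$S = -12$
$W = 300$ ($W = \left(-25\right) \left(-12\right) = 300$)
$\sqrt{W + \frac{1}{204328 + U{\left(Q,302 \right)}}} = \sqrt{300 + \frac{1}{204328 + 302}} = \sqrt{300 + \frac{1}{204630}} = \sqrt{\frac{61389001}{204630}} = \frac{\sqrt{12562031274630}}{204630}$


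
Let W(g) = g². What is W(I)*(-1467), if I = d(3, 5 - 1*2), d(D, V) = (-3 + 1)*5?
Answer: -146700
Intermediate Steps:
d(D, V) = -10 (d(D, V) = -2*5 = -10)
I = -10
W(I)*(-1467) = (-10)²*(-1467) = 100*(-1467) = -146700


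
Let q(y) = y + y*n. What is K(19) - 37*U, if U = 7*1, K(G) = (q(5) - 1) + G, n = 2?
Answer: -226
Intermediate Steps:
q(y) = 3*y (q(y) = y + y*2 = y + 2*y = 3*y)
K(G) = 14 + G (K(G) = (3*5 - 1) + G = (15 - 1) + G = 14 + G)
U = 7
K(19) - 37*U = (14 + 19) - 37*7 = 33 - 259 = -226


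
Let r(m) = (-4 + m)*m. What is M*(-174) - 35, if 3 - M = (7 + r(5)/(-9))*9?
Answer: 9535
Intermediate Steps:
r(m) = m*(-4 + m)
M = -55 (M = 3 - (7 + (5*(-4 + 5))/(-9))*9 = 3 - (7 + (5*1)*(-⅑))*9 = 3 - (7 + 5*(-⅑))*9 = 3 - (7 - 5/9)*9 = 3 - 58*9/9 = 3 - 1*58 = 3 - 58 = -55)
M*(-174) - 35 = -55*(-174) - 35 = 9570 - 35 = 9535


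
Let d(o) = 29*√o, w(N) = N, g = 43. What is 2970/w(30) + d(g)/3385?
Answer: 99 + 29*√43/3385 ≈ 99.056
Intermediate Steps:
2970/w(30) + d(g)/3385 = 2970/30 + (29*√43)/3385 = 2970*(1/30) + (29*√43)*(1/3385) = 99 + 29*√43/3385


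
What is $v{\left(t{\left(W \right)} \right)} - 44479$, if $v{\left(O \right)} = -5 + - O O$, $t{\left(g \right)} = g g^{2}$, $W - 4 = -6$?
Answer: $-44548$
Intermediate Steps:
$W = -2$ ($W = 4 - 6 = -2$)
$t{\left(g \right)} = g^{3}$
$v{\left(O \right)} = -5 - O^{2}$
$v{\left(t{\left(W \right)} \right)} - 44479 = \left(-5 - \left(\left(-2\right)^{3}\right)^{2}\right) - 44479 = \left(-5 - \left(-8\right)^{2}\right) - 44479 = \left(-5 - 64\right) - 44479 = -69 - 44479 = -44548$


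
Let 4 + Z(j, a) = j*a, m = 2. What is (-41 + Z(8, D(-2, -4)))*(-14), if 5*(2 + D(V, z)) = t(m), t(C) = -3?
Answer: 4606/5 ≈ 921.20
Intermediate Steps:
D(V, z) = -13/5 (D(V, z) = -2 + (⅕)*(-3) = -2 - ⅗ = -13/5)
Z(j, a) = -4 + a*j (Z(j, a) = -4 + j*a = -4 + a*j)
(-41 + Z(8, D(-2, -4)))*(-14) = (-41 + (-4 - 13/5*8))*(-14) = (-41 + (-4 - 104/5))*(-14) = (-41 - 124/5)*(-14) = -329/5*(-14) = 4606/5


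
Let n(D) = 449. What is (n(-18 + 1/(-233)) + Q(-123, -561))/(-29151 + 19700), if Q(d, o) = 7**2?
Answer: -498/9451 ≈ -0.052693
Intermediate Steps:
Q(d, o) = 49
(n(-18 + 1/(-233)) + Q(-123, -561))/(-29151 + 19700) = (449 + 49)/(-29151 + 19700) = 498/(-9451) = 498*(-1/9451) = -498/9451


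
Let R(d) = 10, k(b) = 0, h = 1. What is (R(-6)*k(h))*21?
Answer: 0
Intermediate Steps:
(R(-6)*k(h))*21 = (10*0)*21 = 0*21 = 0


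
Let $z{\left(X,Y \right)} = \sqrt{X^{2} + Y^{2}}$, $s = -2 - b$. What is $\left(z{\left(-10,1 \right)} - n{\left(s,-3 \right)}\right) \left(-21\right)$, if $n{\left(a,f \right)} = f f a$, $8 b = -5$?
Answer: $- \frac{2079}{8} - 21 \sqrt{101} \approx -470.92$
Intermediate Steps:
$b = - \frac{5}{8}$ ($b = \frac{1}{8} \left(-5\right) = - \frac{5}{8} \approx -0.625$)
$s = - \frac{11}{8}$ ($s = -2 - - \frac{5}{8} = -2 + \frac{5}{8} = - \frac{11}{8} \approx -1.375$)
$n{\left(a,f \right)} = a f^{2}$ ($n{\left(a,f \right)} = f^{2} a = a f^{2}$)
$\left(z{\left(-10,1 \right)} - n{\left(s,-3 \right)}\right) \left(-21\right) = \left(\sqrt{\left(-10\right)^{2} + 1^{2}} - - \frac{11 \left(-3\right)^{2}}{8}\right) \left(-21\right) = \left(\sqrt{100 + 1} - \left(- \frac{11}{8}\right) 9\right) \left(-21\right) = \left(\sqrt{101} - - \frac{99}{8}\right) \left(-21\right) = \left(\sqrt{101} + \frac{99}{8}\right) \left(-21\right) = \left(\frac{99}{8} + \sqrt{101}\right) \left(-21\right) = - \frac{2079}{8} - 21 \sqrt{101}$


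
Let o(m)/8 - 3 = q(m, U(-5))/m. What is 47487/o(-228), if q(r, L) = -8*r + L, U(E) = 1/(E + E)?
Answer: -13533795/11399 ≈ -1187.3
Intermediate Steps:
U(E) = 1/(2*E)
q(r, L) = L - 8*r
o(m) = 24 + 8*(-1/10 - 8*m)/m (o(m) = 24 + 8*(((1/2)/(-5) - 8*m)/m) = 24 + 8*(((1/2)*(-1/5) - 8*m)/m) = 24 + 8*((-1/10 - 8*m)/m) = 24 + 8*(-1/10 - 8*m)/m)
47487/o(-228) = 47487/(-40 - 4/5/(-228)) = 47487/(-40 - 4/5*(-1/228)) = 47487/(-40 + 1/285) = 47487/(-11399/285) = 47487*(-285/11399) = -13533795/11399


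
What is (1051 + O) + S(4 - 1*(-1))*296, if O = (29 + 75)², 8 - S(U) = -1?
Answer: 14531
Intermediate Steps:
S(U) = 9 (S(U) = 8 - 1*(-1) = 8 + 1 = 9)
O = 10816 (O = 104² = 10816)
(1051 + O) + S(4 - 1*(-1))*296 = (1051 + 10816) + 9*296 = 11867 + 2664 = 14531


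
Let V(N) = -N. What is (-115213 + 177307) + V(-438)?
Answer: 62532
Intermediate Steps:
(-115213 + 177307) + V(-438) = (-115213 + 177307) - 1*(-438) = 62094 + 438 = 62532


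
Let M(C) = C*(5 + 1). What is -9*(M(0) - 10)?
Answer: 90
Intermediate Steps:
M(C) = 6*C (M(C) = C*6 = 6*C)
-9*(M(0) - 10) = -9*(6*0 - 10) = -9*(0 - 10) = -9*(-10) = 90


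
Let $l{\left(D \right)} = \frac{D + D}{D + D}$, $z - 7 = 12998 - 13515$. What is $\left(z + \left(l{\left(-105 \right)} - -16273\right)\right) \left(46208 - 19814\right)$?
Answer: $416075016$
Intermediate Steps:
$z = -510$ ($z = 7 + \left(12998 - 13515\right) = 7 - 517 = -510$)
$l{\left(D \right)} = 1$ ($l{\left(D \right)} = \frac{2 D}{2 D} = 2 D \frac{1}{2 D} = 1$)
$\left(z + \left(l{\left(-105 \right)} - -16273\right)\right) \left(46208 - 19814\right) = \left(-510 + \left(1 - -16273\right)\right) \left(46208 - 19814\right) = \left(-510 + \left(1 + 16273\right)\right) 26394 = \left(-510 + 16274\right) 26394 = 15764 \cdot 26394 = 416075016$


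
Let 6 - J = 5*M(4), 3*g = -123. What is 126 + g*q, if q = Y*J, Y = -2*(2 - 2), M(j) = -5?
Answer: 126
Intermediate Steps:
g = -41 (g = (1/3)*(-123) = -41)
Y = 0 (Y = -2*0 = 0)
J = 31 (J = 6 - 5*(-5) = 6 - 1*(-25) = 6 + 25 = 31)
q = 0 (q = 0*31 = 0)
126 + g*q = 126 - 41*0 = 126 + 0 = 126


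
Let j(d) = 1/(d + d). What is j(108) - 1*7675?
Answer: -1657799/216 ≈ -7675.0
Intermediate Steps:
j(d) = 1/(2*d)
j(108) - 1*7675 = (½)/108 - 1*7675 = (½)*(1/108) - 7675 = 1/216 - 7675 = -1657799/216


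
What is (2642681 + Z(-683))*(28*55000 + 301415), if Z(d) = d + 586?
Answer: 4866093816360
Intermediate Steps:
Z(d) = 586 + d
(2642681 + Z(-683))*(28*55000 + 301415) = (2642681 + (586 - 683))*(28*55000 + 301415) = (2642681 - 97)*(1540000 + 301415) = 2642584*1841415 = 4866093816360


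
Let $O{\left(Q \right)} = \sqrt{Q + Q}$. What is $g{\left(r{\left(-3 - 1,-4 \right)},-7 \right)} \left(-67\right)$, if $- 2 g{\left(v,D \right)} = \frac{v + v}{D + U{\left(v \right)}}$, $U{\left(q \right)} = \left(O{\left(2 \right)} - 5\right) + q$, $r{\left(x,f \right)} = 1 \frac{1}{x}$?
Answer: $\frac{67}{41} \approx 1.6341$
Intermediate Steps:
$O{\left(Q \right)} = \sqrt{2} \sqrt{Q}$ ($O{\left(Q \right)} = \sqrt{2 Q} = \sqrt{2} \sqrt{Q}$)
$r{\left(x,f \right)} = \frac{1}{x}$
$U{\left(q \right)} = -3 + q$ ($U{\left(q \right)} = \left(\sqrt{2} \sqrt{2} - 5\right) + q = \left(2 - 5\right) + q = -3 + q$)
$g{\left(v,D \right)} = - \frac{v}{-3 + D + v}$ ($g{\left(v,D \right)} = - \frac{\left(v + v\right) \frac{1}{D + \left(-3 + v\right)}}{2} = - \frac{2 v \frac{1}{-3 + D + v}}{2} = - \frac{v}{-3 + D + v}$)
$g{\left(r{\left(-3 - 1,-4 \right)},-7 \right)} \left(-67\right) = - \frac{1}{\left(-3 - 1\right) \left(-3 - 7 + \frac{1}{-3 - 1}\right)} \left(-67\right) = - \frac{1}{\left(-4\right) \left(-3 - 7 + \frac{1}{-4}\right)} \left(-67\right) = \left(-1\right) \left(- \frac{1}{4}\right) \frac{1}{-3 - 7 - \frac{1}{4}} \left(-67\right) = \left(-1\right) \left(- \frac{1}{4}\right) \frac{1}{- \frac{41}{4}} \left(-67\right) = \left(-1\right) \left(- \frac{1}{4}\right) \left(- \frac{4}{41}\right) \left(-67\right) = \left(- \frac{1}{41}\right) \left(-67\right) = \frac{67}{41}$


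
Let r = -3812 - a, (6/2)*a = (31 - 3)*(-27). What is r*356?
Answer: -1267360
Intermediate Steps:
a = -252 (a = ((31 - 3)*(-27))/3 = (28*(-27))/3 = (1/3)*(-756) = -252)
r = -3560 (r = -3812 - 1*(-252) = -3812 + 252 = -3560)
r*356 = -3560*356 = -1267360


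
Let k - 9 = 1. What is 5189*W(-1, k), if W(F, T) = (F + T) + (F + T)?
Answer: 93402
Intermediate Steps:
k = 10 (k = 9 + 1 = 10)
W(F, T) = 2*F + 2*T
5189*W(-1, k) = 5189*(2*(-1) + 2*10) = 5189*(-2 + 20) = 5189*18 = 93402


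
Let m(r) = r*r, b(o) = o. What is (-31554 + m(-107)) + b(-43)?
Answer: -20148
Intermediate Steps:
m(r) = r²
(-31554 + m(-107)) + b(-43) = (-31554 + (-107)²) - 43 = (-31554 + 11449) - 43 = -20105 - 43 = -20148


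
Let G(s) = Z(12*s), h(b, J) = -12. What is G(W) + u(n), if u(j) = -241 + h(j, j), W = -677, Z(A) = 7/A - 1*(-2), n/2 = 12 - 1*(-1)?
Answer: -2039131/8124 ≈ -251.00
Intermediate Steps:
n = 26 (n = 2*(12 - 1*(-1)) = 2*(12 + 1) = 2*13 = 26)
Z(A) = 2 + 7/A (Z(A) = 7/A + 2 = 2 + 7/A)
G(s) = 2 + 7/(12*s) (G(s) = 2 + 7/((12*s)) = 2 + 7*(1/(12*s)) = 2 + 7/(12*s))
u(j) = -253 (u(j) = -241 - 12 = -253)
G(W) + u(n) = (2 + (7/12)/(-677)) - 253 = (2 + (7/12)*(-1/677)) - 253 = (2 - 7/8124) - 253 = 16241/8124 - 253 = -2039131/8124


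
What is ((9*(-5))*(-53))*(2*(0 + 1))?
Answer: 4770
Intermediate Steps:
((9*(-5))*(-53))*(2*(0 + 1)) = (-45*(-53))*(2*1) = 2385*2 = 4770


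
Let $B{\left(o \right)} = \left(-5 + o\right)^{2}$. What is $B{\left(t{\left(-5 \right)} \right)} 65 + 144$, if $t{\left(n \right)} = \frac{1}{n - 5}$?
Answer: $\frac{36693}{20} \approx 1834.7$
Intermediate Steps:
$t{\left(n \right)} = \frac{1}{-5 + n}$
$B{\left(t{\left(-5 \right)} \right)} 65 + 144 = \left(-5 + \frac{1}{-5 - 5}\right)^{2} \cdot 65 + 144 = \left(-5 + \frac{1}{-10}\right)^{2} \cdot 65 + 144 = \left(-5 - \frac{1}{10}\right)^{2} \cdot 65 + 144 = \left(- \frac{51}{10}\right)^{2} \cdot 65 + 144 = \frac{2601}{100} \cdot 65 + 144 = \frac{33813}{20} + 144 = \frac{36693}{20}$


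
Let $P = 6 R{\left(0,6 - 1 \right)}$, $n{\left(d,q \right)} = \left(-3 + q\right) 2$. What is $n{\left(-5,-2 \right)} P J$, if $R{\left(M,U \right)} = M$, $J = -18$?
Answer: $0$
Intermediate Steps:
$n{\left(d,q \right)} = -6 + 2 q$
$P = 0$ ($P = 6 \cdot 0 = 0$)
$n{\left(-5,-2 \right)} P J = \left(-6 + 2 \left(-2\right)\right) 0 \left(-18\right) = \left(-6 - 4\right) 0 \left(-18\right) = \left(-10\right) 0 \left(-18\right) = 0 \left(-18\right) = 0$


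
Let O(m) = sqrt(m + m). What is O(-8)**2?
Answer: -16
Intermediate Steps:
O(m) = sqrt(2)*sqrt(m) (O(m) = sqrt(2*m) = sqrt(2)*sqrt(m))
O(-8)**2 = (sqrt(2)*sqrt(-8))**2 = (sqrt(2)*(2*I*sqrt(2)))**2 = (4*I)**2 = -16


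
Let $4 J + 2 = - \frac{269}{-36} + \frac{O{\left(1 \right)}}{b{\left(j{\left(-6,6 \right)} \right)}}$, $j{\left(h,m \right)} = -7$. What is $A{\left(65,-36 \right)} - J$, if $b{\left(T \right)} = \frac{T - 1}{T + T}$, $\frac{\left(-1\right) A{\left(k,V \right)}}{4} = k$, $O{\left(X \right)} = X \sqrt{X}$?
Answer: $- \frac{9425}{36} \approx -261.81$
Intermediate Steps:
$O{\left(X \right)} = X^{\frac{3}{2}}$
$A{\left(k,V \right)} = - 4 k$
$b{\left(T \right)} = \frac{-1 + T}{2 T}$
$J = \frac{65}{36}$ ($J = - \frac{1}{2} + \frac{- \frac{269}{-36} + \frac{1^{\frac{3}{2}}}{\frac{1}{2} \frac{1}{-7} \left(-1 - 7\right)}}{4} = - \frac{1}{2} + \frac{\left(-269\right) \left(- \frac{1}{36}\right) + 1 \frac{1}{\frac{1}{2} \left(- \frac{1}{7}\right) \left(-8\right)}}{4} = - \frac{1}{2} + \frac{\frac{269}{36} + 1 \frac{1}{\frac{4}{7}}}{4} = - \frac{1}{2} + \frac{\frac{269}{36} + 1 \cdot \frac{7}{4}}{4} = - \frac{1}{2} + \frac{\frac{269}{36} + \frac{7}{4}}{4} = - \frac{1}{2} + \frac{1}{4} \cdot \frac{83}{9} = - \frac{1}{2} + \frac{83}{36} = \frac{65}{36} \approx 1.8056$)
$A{\left(65,-36 \right)} - J = \left(-4\right) 65 - \frac{65}{36} = -260 - \frac{65}{36} = - \frac{9425}{36}$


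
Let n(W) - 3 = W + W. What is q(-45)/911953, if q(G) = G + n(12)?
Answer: -18/911953 ≈ -1.9738e-5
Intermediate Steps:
n(W) = 3 + 2*W (n(W) = 3 + (W + W) = 3 + 2*W)
q(G) = 27 + G (q(G) = G + (3 + 2*12) = G + (3 + 24) = G + 27 = 27 + G)
q(-45)/911953 = (27 - 45)/911953 = -18*1/911953 = -18/911953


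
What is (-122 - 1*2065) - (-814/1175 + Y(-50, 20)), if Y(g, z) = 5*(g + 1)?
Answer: -2281036/1175 ≈ -1941.3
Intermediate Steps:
Y(g, z) = 5 + 5*g (Y(g, z) = 5*(1 + g) = 5 + 5*g)
(-122 - 1*2065) - (-814/1175 + Y(-50, 20)) = (-122 - 1*2065) - (-814/1175 + (5 + 5*(-50))) = (-122 - 2065) - (-814*1/1175 + (5 - 250)) = -2187 - (-814/1175 - 245) = -2187 - 1*(-288689/1175) = -2187 + 288689/1175 = -2281036/1175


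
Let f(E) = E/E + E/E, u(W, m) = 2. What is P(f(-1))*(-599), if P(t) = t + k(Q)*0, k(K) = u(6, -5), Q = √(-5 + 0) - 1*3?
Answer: -1198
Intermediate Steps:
Q = -3 + I*√5 (Q = √(-5) - 3 = I*√5 - 3 = -3 + I*√5 ≈ -3.0 + 2.2361*I)
k(K) = 2
f(E) = 2 (f(E) = 1 + 1 = 2)
P(t) = t (P(t) = t + 2*0 = t + 0 = t)
P(f(-1))*(-599) = 2*(-599) = -1198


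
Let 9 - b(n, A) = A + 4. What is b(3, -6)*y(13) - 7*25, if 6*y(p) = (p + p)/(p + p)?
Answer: -1039/6 ≈ -173.17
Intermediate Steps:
b(n, A) = 5 - A (b(n, A) = 9 - (A + 4) = 9 - (4 + A) = 9 + (-4 - A) = 5 - A)
y(p) = 1/6 (y(p) = ((p + p)/(p + p))/6 = ((2*p)/((2*p)))/6 = ((2*p)*(1/(2*p)))/6 = (1/6)*1 = 1/6)
b(3, -6)*y(13) - 7*25 = (5 - 1*(-6))*(1/6) - 7*25 = (5 + 6)*(1/6) - 175 = 11*(1/6) - 175 = 11/6 - 175 = -1039/6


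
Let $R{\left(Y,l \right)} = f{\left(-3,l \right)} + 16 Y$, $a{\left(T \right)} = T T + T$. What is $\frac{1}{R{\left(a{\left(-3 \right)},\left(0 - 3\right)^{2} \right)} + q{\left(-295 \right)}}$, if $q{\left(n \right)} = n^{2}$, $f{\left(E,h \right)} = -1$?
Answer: $\frac{1}{87120} \approx 1.1478 \cdot 10^{-5}$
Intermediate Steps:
$a{\left(T \right)} = T + T^{2}$ ($a{\left(T \right)} = T^{2} + T = T + T^{2}$)
$R{\left(Y,l \right)} = -1 + 16 Y$
$\frac{1}{R{\left(a{\left(-3 \right)},\left(0 - 3\right)^{2} \right)} + q{\left(-295 \right)}} = \frac{1}{\left(-1 + 16 \left(- 3 \left(1 - 3\right)\right)\right) + \left(-295\right)^{2}} = \frac{1}{\left(-1 + 16 \left(\left(-3\right) \left(-2\right)\right)\right) + 87025} = \frac{1}{\left(-1 + 16 \cdot 6\right) + 87025} = \frac{1}{\left(-1 + 96\right) + 87025} = \frac{1}{95 + 87025} = \frac{1}{87120}$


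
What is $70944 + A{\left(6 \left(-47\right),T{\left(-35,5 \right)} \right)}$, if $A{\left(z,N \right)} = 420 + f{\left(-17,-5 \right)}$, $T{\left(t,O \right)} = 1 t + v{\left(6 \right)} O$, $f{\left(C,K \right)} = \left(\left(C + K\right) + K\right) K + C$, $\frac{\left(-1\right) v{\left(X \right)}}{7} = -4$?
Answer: $71482$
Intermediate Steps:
$v{\left(X \right)} = 28$ ($v{\left(X \right)} = \left(-7\right) \left(-4\right) = 28$)
$f{\left(C,K \right)} = C + K \left(C + 2 K\right)$ ($f{\left(C,K \right)} = \left(C + 2 K\right) K + C = K \left(C + 2 K\right) + C = C + K \left(C + 2 K\right)$)
$T{\left(t,O \right)} = t + 28 O$ ($T{\left(t,O \right)} = 1 t + 28 O = t + 28 O$)
$A{\left(z,N \right)} = 538$ ($A{\left(z,N \right)} = 420 - \left(-68 - 50\right) = 420 + \left(-17 + 2 \cdot 25 + 85\right) = 420 + \left(-17 + 50 + 85\right) = 420 + 118 = 538$)
$70944 + A{\left(6 \left(-47\right),T{\left(-35,5 \right)} \right)} = 70944 + 538 = 71482$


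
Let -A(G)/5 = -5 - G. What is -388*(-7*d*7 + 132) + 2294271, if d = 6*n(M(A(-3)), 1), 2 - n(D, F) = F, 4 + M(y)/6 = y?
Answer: 2357127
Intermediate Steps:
A(G) = 25 + 5*G (A(G) = -5*(-5 - G) = 25 + 5*G)
M(y) = -24 + 6*y
n(D, F) = 2 - F
d = 6 (d = 6*(2 - 1*1) = 6*(2 - 1) = 6*1 = 6)
-388*(-7*d*7 + 132) + 2294271 = -388*(-7*6*7 + 132) + 2294271 = -388*(-42*7 + 132) + 2294271 = -388*(-294 + 132) + 2294271 = -388*(-162) + 2294271 = 62856 + 2294271 = 2357127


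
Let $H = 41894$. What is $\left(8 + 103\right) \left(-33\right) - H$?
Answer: $-45557$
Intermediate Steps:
$\left(8 + 103\right) \left(-33\right) - H = \left(8 + 103\right) \left(-33\right) - 41894 = 111 \left(-33\right) - 41894 = -3663 - 41894 = -45557$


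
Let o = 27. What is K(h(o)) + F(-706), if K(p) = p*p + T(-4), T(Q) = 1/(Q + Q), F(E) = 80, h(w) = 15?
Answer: 2439/8 ≈ 304.88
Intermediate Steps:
T(Q) = 1/(2*Q)
K(p) = -1/8 + p**2 (K(p) = p*p + (1/2)/(-4) = p**2 + (1/2)*(-1/4) = p**2 - 1/8 = -1/8 + p**2)
K(h(o)) + F(-706) = (-1/8 + 15**2) + 80 = (-1/8 + 225) + 80 = 1799/8 + 80 = 2439/8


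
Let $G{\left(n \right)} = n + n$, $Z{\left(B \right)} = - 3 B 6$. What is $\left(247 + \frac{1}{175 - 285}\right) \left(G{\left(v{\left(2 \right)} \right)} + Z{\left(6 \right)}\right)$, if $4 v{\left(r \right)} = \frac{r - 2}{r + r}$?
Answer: $- \frac{1467126}{55} \approx -26675.0$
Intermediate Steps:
$v{\left(r \right)} = \frac{-2 + r}{8 r}$ ($v{\left(r \right)} = \frac{\left(r - 2\right) \frac{1}{r + r}}{4} = \frac{\left(-2 + r\right) \frac{1}{2 r}}{4} = \frac{\frac{1}{2} \frac{1}{r} \left(-2 + r\right)}{4} = \frac{-2 + r}{8 r}$)
$Z{\left(B \right)} = - 18 B$
$G{\left(n \right)} = 2 n$
$\left(247 + \frac{1}{175 - 285}\right) \left(G{\left(v{\left(2 \right)} \right)} + Z{\left(6 \right)}\right) = \left(247 + \frac{1}{175 - 285}\right) \left(2 \frac{-2 + 2}{8 \cdot 2} - 108\right) = \left(247 + \frac{1}{-110}\right) \left(2 \cdot \frac{1}{8} \cdot \frac{1}{2} \cdot 0 - 108\right) = \left(247 - \frac{1}{110}\right) \left(2 \cdot 0 - 108\right) = \frac{27169 \left(0 - 108\right)}{110} = \frac{27169}{110} \left(-108\right) = - \frac{1467126}{55}$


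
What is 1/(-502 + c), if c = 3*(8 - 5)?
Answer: -1/493 ≈ -0.0020284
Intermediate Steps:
c = 9 (c = 3*3 = 9)
1/(-502 + c) = 1/(-502 + 9) = 1/(-493) = -1/493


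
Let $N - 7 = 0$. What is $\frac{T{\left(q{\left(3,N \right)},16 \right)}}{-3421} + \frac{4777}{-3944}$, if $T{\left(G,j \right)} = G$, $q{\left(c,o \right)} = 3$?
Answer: $- \frac{961997}{793672} \approx -1.2121$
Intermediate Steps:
$N = 7$ ($N = 7 + 0 = 7$)
$\frac{T{\left(q{\left(3,N \right)},16 \right)}}{-3421} + \frac{4777}{-3944} = \frac{3}{-3421} + \frac{4777}{-3944} = 3 \left(- \frac{1}{3421}\right) + 4777 \left(- \frac{1}{3944}\right) = - \frac{3}{3421} - \frac{281}{232} = - \frac{961997}{793672}$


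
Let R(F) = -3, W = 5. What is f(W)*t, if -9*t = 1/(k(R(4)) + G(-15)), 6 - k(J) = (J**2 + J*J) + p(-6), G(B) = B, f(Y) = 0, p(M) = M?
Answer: 0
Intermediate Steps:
k(J) = 12 - 2*J**2 (k(J) = 6 - ((J**2 + J*J) - 6) = 6 - ((J**2 + J**2) - 6) = 6 - (2*J**2 - 6) = 6 - (-6 + 2*J**2) = 6 + (6 - 2*J**2) = 12 - 2*J**2)
t = 1/189 (t = -1/(9*((12 - 2*(-3)**2) - 15)) = -1/(9*((12 - 2*9) - 15)) = -1/(9*((12 - 18) - 15)) = -1/(9*(-6 - 15)) = -1/9/(-21) = -1/9*(-1/21) = 1/189 ≈ 0.0052910)
f(W)*t = 0*(1/189) = 0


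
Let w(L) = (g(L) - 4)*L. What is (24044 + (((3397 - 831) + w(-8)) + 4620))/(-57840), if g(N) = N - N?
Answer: -15631/28920 ≈ -0.54049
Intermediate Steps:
g(N) = 0
w(L) = -4*L (w(L) = (0 - 4)*L = -4*L)
(24044 + (((3397 - 831) + w(-8)) + 4620))/(-57840) = (24044 + (((3397 - 831) - 4*(-8)) + 4620))/(-57840) = (24044 + ((2566 + 32) + 4620))*(-1/57840) = (24044 + (2598 + 4620))*(-1/57840) = (24044 + 7218)*(-1/57840) = 31262*(-1/57840) = -15631/28920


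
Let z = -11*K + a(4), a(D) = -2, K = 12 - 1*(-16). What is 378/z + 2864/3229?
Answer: -166361/500495 ≈ -0.33239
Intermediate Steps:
K = 28 (K = 12 + 16 = 28)
z = -310 (z = -11*28 - 2 = -308 - 2 = -310)
378/z + 2864/3229 = 378/(-310) + 2864/3229 = 378*(-1/310) + 2864*(1/3229) = -189/155 + 2864/3229 = -166361/500495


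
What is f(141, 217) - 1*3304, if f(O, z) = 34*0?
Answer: -3304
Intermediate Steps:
f(O, z) = 0
f(141, 217) - 1*3304 = 0 - 1*3304 = 0 - 3304 = -3304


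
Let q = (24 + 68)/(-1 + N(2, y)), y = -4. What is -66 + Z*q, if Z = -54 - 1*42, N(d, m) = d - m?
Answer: -9162/5 ≈ -1832.4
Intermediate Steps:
Z = -96 (Z = -54 - 42 = -96)
q = 92/5 (q = (24 + 68)/(-1 + (2 - 1*(-4))) = 92/(-1 + (2 + 4)) = 92/(-1 + 6) = 92/5 ≈ 18.400)
-66 + Z*q = -66 - 96*92/5 = -66 - 8832/5 = -9162/5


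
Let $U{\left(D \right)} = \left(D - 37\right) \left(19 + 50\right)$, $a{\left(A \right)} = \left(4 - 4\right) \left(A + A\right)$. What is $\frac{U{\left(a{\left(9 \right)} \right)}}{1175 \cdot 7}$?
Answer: $- \frac{2553}{8225} \approx -0.3104$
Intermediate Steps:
$a{\left(A \right)} = 0$ ($a{\left(A \right)} = 0 \cdot 2 A = 0$)
$U{\left(D \right)} = -2553 + 69 D$ ($U{\left(D \right)} = \left(-37 + D\right) 69 = -2553 + 69 D$)
$\frac{U{\left(a{\left(9 \right)} \right)}}{1175 \cdot 7} = \frac{-2553 + 69 \cdot 0}{1175 \cdot 7} = \frac{-2553 + 0}{8225} = \left(-2553\right) \frac{1}{8225} = - \frac{2553}{8225}$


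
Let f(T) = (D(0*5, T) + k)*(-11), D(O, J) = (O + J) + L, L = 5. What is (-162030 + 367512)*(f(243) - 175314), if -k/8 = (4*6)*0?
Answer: -36584426244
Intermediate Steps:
k = 0 (k = -8*4*6*0 = -192*0 = -8*0 = 0)
D(O, J) = 5 + J + O (D(O, J) = (O + J) + 5 = (J + O) + 5 = 5 + J + O)
f(T) = -55 - 11*T (f(T) = ((5 + T + 0*5) + 0)*(-11) = ((5 + T + 0) + 0)*(-11) = ((5 + T) + 0)*(-11) = (5 + T)*(-11) = -55 - 11*T)
(-162030 + 367512)*(f(243) - 175314) = (-162030 + 367512)*((-55 - 11*243) - 175314) = 205482*((-55 - 2673) - 175314) = 205482*(-2728 - 175314) = 205482*(-178042) = -36584426244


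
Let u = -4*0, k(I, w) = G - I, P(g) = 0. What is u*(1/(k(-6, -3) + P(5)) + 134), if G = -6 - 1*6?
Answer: 0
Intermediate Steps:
G = -12 (G = -6 - 6 = -12)
k(I, w) = -12 - I
u = 0
u*(1/(k(-6, -3) + P(5)) + 134) = 0*(1/((-12 - 1*(-6)) + 0) + 134) = 0*(1/((-12 + 6) + 0) + 134) = 0*(1/(-6 + 0) + 134) = 0*(1/(-6) + 134) = 0*(-⅙ + 134) = 0*(803/6) = 0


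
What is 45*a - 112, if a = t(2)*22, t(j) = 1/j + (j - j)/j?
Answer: 383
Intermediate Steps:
t(j) = 1/j (t(j) = 1/j + 0/j = 1/j + 0 = 1/j)
a = 11 (a = 22/2 = (½)*22 = 11)
45*a - 112 = 45*11 - 112 = 495 - 112 = 383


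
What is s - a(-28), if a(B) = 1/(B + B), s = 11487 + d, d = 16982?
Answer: 1594265/56 ≈ 28469.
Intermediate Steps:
s = 28469 (s = 11487 + 16982 = 28469)
a(B) = 1/(2*B)
s - a(-28) = 28469 - 1/(2*(-28)) = 28469 - (-1)/(2*28) = 28469 - 1*(-1/56) = 28469 + 1/56 = 1594265/56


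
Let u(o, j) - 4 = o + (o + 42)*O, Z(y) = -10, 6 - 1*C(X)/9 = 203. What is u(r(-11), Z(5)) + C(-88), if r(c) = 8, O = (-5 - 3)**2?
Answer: 1439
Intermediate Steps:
O = 64 (O = (-8)**2 = 64)
C(X) = -1773 (C(X) = 54 - 9*203 = 54 - 1827 = -1773)
u(o, j) = 2692 + 65*o (u(o, j) = 4 + (o + (o + 42)*64) = 4 + (o + (42 + o)*64) = 4 + (o + (2688 + 64*o)) = 4 + (2688 + 65*o) = 2692 + 65*o)
u(r(-11), Z(5)) + C(-88) = (2692 + 65*8) - 1773 = (2692 + 520) - 1773 = 3212 - 1773 = 1439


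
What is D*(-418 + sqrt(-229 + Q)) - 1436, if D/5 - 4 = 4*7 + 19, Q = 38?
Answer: -108026 + 255*I*sqrt(191) ≈ -1.0803e+5 + 3524.2*I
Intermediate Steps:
D = 255 (D = 20 + 5*(4*7 + 19) = 20 + 5*(28 + 19) = 20 + 5*47 = 20 + 235 = 255)
D*(-418 + sqrt(-229 + Q)) - 1436 = 255*(-418 + sqrt(-229 + 38)) - 1436 = 255*(-418 + sqrt(-191)) - 1436 = 255*(-418 + I*sqrt(191)) - 1436 = (-106590 + 255*I*sqrt(191)) - 1436 = -108026 + 255*I*sqrt(191)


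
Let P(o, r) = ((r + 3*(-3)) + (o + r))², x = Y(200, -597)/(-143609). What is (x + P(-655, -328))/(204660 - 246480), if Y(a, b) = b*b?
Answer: -83407988397/2001909460 ≈ -41.664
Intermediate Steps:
Y(a, b) = b²
x = -356409/143609 (x = (-597)²/(-143609) = 356409*(-1/143609) = -356409/143609 ≈ -2.4818)
P(o, r) = (-9 + o + 2*r)² (P(o, r) = ((r - 9) + (o + r))² = ((-9 + r) + (o + r))² = (-9 + o + 2*r)²)
(x + P(-655, -328))/(204660 - 246480) = (-356409/143609 + (-9 - 655 + 2*(-328))²)/(204660 - 246480) = (-356409/143609 + (-9 - 655 - 656)²)/(-41820) = (-356409/143609 + (-1320)²)*(-1/41820) = (-356409/143609 + 1742400)*(-1/41820) = (250223965191/143609)*(-1/41820) = -83407988397/2001909460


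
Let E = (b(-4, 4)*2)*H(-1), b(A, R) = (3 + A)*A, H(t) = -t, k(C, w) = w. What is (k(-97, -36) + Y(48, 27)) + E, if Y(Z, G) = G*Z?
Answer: 1268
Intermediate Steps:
b(A, R) = A*(3 + A)
E = 8 (E = (-4*(3 - 4)*2)*(-1*(-1)) = (-4*(-1)*2)*1 = (4*2)*1 = 8*1 = 8)
(k(-97, -36) + Y(48, 27)) + E = (-36 + 27*48) + 8 = (-36 + 1296) + 8 = 1260 + 8 = 1268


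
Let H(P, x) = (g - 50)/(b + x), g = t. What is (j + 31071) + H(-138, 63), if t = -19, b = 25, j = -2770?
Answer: 2490419/88 ≈ 28300.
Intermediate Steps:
g = -19
H(P, x) = -69/(25 + x) (H(P, x) = (-19 - 50)/(25 + x) = -69/(25 + x))
(j + 31071) + H(-138, 63) = (-2770 + 31071) - 69/(25 + 63) = 28301 - 69/88 = 2490419/88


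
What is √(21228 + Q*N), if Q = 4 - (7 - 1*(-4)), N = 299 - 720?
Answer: 5*√967 ≈ 155.48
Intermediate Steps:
N = -421
Q = -7 (Q = 4 - (7 + 4) = 4 - 1*11 = 4 - 11 = -7)
√(21228 + Q*N) = √(21228 - 7*(-421)) = √(21228 + 2947) = √24175 = 5*√967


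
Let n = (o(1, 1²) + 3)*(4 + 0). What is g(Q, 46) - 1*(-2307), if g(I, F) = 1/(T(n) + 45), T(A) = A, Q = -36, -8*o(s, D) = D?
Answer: 260693/113 ≈ 2307.0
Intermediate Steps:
o(s, D) = -D/8
n = 23/2 (n = (-⅛*1² + 3)*(4 + 0) = (-⅛*1 + 3)*4 = (-⅛ + 3)*4 = (23/8)*4 = 23/2 ≈ 11.500)
g(I, F) = 2/113 (g(I, F) = 1/(23/2 + 45) = 1/(113/2) = 2/113)
g(Q, 46) - 1*(-2307) = 2/113 - 1*(-2307) = 2/113 + 2307 = 260693/113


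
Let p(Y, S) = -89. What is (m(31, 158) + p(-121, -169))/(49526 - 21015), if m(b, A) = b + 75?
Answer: 17/28511 ≈ 0.00059626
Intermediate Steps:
m(b, A) = 75 + b
(m(31, 158) + p(-121, -169))/(49526 - 21015) = ((75 + 31) - 89)/(49526 - 21015) = (106 - 89)/28511 = 17*(1/28511) = 17/28511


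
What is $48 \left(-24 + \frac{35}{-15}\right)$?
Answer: $-1264$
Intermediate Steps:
$48 \left(-24 + \frac{35}{-15}\right) = 48 \left(-24 + 35 \left(- \frac{1}{15}\right)\right) = 48 \left(-24 - \frac{7}{3}\right) = 48 \left(- \frac{79}{3}\right) = -1264$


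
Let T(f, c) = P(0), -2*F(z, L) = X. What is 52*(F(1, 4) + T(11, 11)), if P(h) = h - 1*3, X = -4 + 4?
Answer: -156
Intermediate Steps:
X = 0
F(z, L) = 0 (F(z, L) = -1/2*0 = 0)
P(h) = -3 + h (P(h) = h - 3 = -3 + h)
T(f, c) = -3 (T(f, c) = -3 + 0 = -3)
52*(F(1, 4) + T(11, 11)) = 52*(0 - 3) = 52*(-3) = -156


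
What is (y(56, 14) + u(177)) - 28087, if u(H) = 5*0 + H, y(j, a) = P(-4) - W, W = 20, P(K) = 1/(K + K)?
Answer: -223441/8 ≈ -27930.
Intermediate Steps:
P(K) = 1/(2*K)
y(j, a) = -161/8 (y(j, a) = (½)/(-4) - 1*20 = (½)*(-¼) - 20 = -⅛ - 20 = -161/8)
u(H) = H (u(H) = 0 + H = H)
(y(56, 14) + u(177)) - 28087 = (-161/8 + 177) - 28087 = 1255/8 - 28087 = -223441/8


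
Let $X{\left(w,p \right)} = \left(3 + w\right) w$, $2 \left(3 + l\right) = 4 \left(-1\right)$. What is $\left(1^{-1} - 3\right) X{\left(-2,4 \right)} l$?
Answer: $-20$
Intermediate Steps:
$l = -5$ ($l = -3 + \frac{4 \left(-1\right)}{2} = -3 + \frac{1}{2} \left(-4\right) = -3 - 2 = -5$)
$X{\left(w,p \right)} = w \left(3 + w\right)$
$\left(1^{-1} - 3\right) X{\left(-2,4 \right)} l = \left(1^{-1} - 3\right) \left(- 2 \left(3 - 2\right)\right) \left(-5\right) = \left(1 - 3\right) \left(\left(-2\right) 1\right) \left(-5\right) = \left(-2\right) \left(-2\right) \left(-5\right) = 4 \left(-5\right) = -20$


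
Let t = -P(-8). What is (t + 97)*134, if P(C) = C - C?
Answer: 12998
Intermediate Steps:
P(C) = 0
t = 0 (t = -1*0 = 0)
(t + 97)*134 = (0 + 97)*134 = 97*134 = 12998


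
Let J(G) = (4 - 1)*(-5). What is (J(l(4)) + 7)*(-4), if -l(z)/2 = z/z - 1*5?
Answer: 32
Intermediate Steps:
l(z) = 8 (l(z) = -2*(z/z - 1*5) = -2*(1 - 5) = -2*(-4) = 8)
J(G) = -15 (J(G) = 3*(-5) = -15)
(J(l(4)) + 7)*(-4) = (-15 + 7)*(-4) = -8*(-4) = 32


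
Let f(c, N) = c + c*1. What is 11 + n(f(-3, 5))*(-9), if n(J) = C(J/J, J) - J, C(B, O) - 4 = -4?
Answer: -43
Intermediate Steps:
C(B, O) = 0 (C(B, O) = 4 - 4 = 0)
f(c, N) = 2*c (f(c, N) = c + c = 2*c)
n(J) = -J (n(J) = 0 - J = -J)
11 + n(f(-3, 5))*(-9) = 11 - 2*(-3)*(-9) = 11 - 1*(-6)*(-9) = 11 + 6*(-9) = 11 - 54 = -43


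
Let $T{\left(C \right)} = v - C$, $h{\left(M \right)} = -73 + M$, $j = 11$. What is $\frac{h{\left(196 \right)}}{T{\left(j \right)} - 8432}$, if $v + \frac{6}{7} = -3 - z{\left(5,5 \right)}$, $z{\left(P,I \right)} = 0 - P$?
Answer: $- \frac{861}{59093} \approx -0.01457$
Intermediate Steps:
$z{\left(P,I \right)} = - P$
$v = \frac{8}{7}$ ($v = - \frac{6}{7} - \left(3 - 5\right) = - \frac{6}{7} - -2 = - \frac{6}{7} + \left(-3 + 5\right) = - \frac{6}{7} + 2 = \frac{8}{7} \approx 1.1429$)
$T{\left(C \right)} = \frac{8}{7} - C$
$\frac{h{\left(196 \right)}}{T{\left(j \right)} - 8432} = \frac{-73 + 196}{\left(\frac{8}{7} - 11\right) - 8432} = \frac{123}{\left(\frac{8}{7} - 11\right) - 8432} = \frac{123}{- \frac{69}{7} - 8432} = \frac{123}{- \frac{59093}{7}} = 123 \left(- \frac{7}{59093}\right) = - \frac{861}{59093}$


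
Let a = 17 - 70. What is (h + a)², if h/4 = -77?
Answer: 130321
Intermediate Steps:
h = -308 (h = 4*(-77) = -308)
a = -53
(h + a)² = (-308 - 53)² = (-361)² = 130321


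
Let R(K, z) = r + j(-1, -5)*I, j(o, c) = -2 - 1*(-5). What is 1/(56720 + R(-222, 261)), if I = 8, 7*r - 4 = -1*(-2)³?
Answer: 7/397220 ≈ 1.7622e-5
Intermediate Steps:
j(o, c) = 3 (j(o, c) = -2 + 5 = 3)
r = 12/7 (r = 4/7 + (-1*(-2)³)/7 = 4/7 + (-1*(-8))/7 = 4/7 + (⅐)*8 = 4/7 + 8/7 = 12/7 ≈ 1.7143)
R(K, z) = 180/7 (R(K, z) = 12/7 + 3*8 = 12/7 + 24 = 180/7)
1/(56720 + R(-222, 261)) = 1/(56720 + 180/7) = 1/(397220/7) = 7/397220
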